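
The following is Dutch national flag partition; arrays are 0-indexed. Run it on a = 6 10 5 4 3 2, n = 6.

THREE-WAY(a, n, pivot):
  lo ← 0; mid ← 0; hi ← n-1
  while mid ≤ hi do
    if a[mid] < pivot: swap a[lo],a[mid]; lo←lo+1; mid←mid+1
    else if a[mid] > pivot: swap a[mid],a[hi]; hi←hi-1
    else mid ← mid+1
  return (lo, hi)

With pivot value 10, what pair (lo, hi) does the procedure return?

pivot = 10; lo=0, mid=0, hi=5
a[mid]=6<10: swap a[0],a[0]; lo=1,mid=1 → 6 10 5 4 3 2
a[mid]=10=10: mid=2
a[mid]=5<10: swap a[1],a[2]; lo=2,mid=3 → 6 5 10 4 3 2
a[mid]=4<10: swap a[2],a[3]; lo=3,mid=4 → 6 5 4 10 3 2
a[mid]=3<10: swap a[3],a[4]; lo=4,mid=5 → 6 5 4 3 10 2
a[mid]=2<10: swap a[4],a[5]; lo=5,mid=6 → 6 5 4 3 2 10
end: lo=5, hi=5; a = 6 5 4 3 2 10

(5, 5)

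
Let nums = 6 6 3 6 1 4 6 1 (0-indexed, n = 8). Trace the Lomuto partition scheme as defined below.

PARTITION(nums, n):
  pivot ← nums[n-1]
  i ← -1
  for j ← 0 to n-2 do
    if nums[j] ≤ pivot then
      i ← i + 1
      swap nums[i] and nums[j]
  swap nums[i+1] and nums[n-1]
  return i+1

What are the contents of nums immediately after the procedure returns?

pivot=1, i=-1
j=0: 6>1, skip
j=1: 6>1, skip
j=2: 3>1, skip
j=3: 6>1, skip
j=4: 1≤1, i=0, swap(0,4) ⇒ 1 6 3 6 6 4 6 1
j=5: 4>1, skip
j=6: 6>1, skip
swap(1,7) ⇒ 1 1 3 6 6 4 6 6; return 1

1 1 3 6 6 4 6 6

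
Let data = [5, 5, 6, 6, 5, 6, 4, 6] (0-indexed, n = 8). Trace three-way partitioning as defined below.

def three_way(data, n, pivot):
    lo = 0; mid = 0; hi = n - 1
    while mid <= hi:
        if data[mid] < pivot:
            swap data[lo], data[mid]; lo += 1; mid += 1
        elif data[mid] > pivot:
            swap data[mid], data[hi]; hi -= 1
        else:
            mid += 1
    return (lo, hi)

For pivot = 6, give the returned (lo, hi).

(4, 7)

lo=0 mid=0 hi=7
5<6: swap(0,0), lo=1 mid=1 ⇒ [5, 5, 6, 6, 5, 6, 4, 6]
5<6: swap(1,1), lo=2 mid=2 ⇒ [5, 5, 6, 6, 5, 6, 4, 6]
6=6: mid=3
6=6: mid=4
5<6: swap(2,4), lo=3 mid=5 ⇒ [5, 5, 5, 6, 6, 6, 4, 6]
6=6: mid=6
4<6: swap(3,6), lo=4 mid=7 ⇒ [5, 5, 5, 4, 6, 6, 6, 6]
6=6: mid=8
done. lo=4 hi=7; data=[5, 5, 5, 4, 6, 6, 6, 6]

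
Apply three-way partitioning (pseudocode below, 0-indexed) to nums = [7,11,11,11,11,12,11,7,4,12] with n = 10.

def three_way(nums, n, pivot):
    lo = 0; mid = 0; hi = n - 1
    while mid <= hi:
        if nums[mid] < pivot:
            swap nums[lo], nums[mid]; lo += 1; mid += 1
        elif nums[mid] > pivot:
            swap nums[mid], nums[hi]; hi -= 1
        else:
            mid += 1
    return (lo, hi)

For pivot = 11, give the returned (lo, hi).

(3, 7)

pivot = 11; lo=0, mid=0, hi=9
nums[mid]=7<11: swap nums[0],nums[0]; lo=1,mid=1 → [7,11,11,11,11,12,11,7,4,12]
nums[mid]=11=11: mid=2
nums[mid]=11=11: mid=3
nums[mid]=11=11: mid=4
nums[mid]=11=11: mid=5
nums[mid]=12>11: swap nums[5],nums[9]; hi=8 → [7,11,11,11,11,12,11,7,4,12]
nums[mid]=12>11: swap nums[5],nums[8]; hi=7 → [7,11,11,11,11,4,11,7,12,12]
nums[mid]=4<11: swap nums[1],nums[5]; lo=2,mid=6 → [7,4,11,11,11,11,11,7,12,12]
nums[mid]=11=11: mid=7
nums[mid]=7<11: swap nums[2],nums[7]; lo=3,mid=8 → [7,4,7,11,11,11,11,11,12,12]
end: lo=3, hi=7; nums = [7,4,7,11,11,11,11,11,12,12]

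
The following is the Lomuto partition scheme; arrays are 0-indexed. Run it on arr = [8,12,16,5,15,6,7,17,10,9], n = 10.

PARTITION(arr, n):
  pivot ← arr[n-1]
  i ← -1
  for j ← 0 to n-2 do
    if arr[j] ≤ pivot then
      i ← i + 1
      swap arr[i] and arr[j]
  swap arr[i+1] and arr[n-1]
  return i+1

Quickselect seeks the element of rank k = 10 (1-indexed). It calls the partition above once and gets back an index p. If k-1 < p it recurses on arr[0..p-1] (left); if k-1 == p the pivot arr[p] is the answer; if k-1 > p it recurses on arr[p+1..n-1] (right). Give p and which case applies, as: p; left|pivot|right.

4; right

pivot=9, i=-1
j=0: 8≤9, i=0, swap(0,0) ⇒ [8,12,16,5,15,6,7,17,10,9]
j=1: 12>9, skip
j=2: 16>9, skip
j=3: 5≤9, i=1, swap(1,3) ⇒ [8,5,16,12,15,6,7,17,10,9]
j=4: 15>9, skip
j=5: 6≤9, i=2, swap(2,5) ⇒ [8,5,6,12,15,16,7,17,10,9]
j=6: 7≤9, i=3, swap(3,6) ⇒ [8,5,6,7,15,16,12,17,10,9]
j=7: 17>9, skip
j=8: 10>9, skip
swap(4,9) ⇒ [8,5,6,7,9,16,12,17,10,15]; return 4
p = 4; k-1 = 9 > 4 ⇒ right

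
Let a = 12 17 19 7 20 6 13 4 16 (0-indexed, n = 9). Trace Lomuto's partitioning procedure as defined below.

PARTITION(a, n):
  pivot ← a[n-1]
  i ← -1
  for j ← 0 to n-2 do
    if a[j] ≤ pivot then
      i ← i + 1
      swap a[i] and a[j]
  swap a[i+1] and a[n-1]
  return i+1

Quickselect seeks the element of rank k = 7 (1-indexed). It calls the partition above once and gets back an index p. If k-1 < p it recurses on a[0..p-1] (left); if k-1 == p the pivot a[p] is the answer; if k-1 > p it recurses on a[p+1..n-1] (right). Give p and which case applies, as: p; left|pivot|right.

pivot = a[8] = 16; i = -1
j=0: a[0]=12 ≤ 16 → i=0, swap a[0],a[0] (no change) → 12 17 19 7 20 6 13 4 16
j=1: a[1]=17 > 16 → no swap
j=2: a[2]=19 > 16 → no swap
j=3: a[3]=7 ≤ 16 → i=1, swap a[1],a[3] → 12 7 19 17 20 6 13 4 16
j=4: a[4]=20 > 16 → no swap
j=5: a[5]=6 ≤ 16 → i=2, swap a[2],a[5] → 12 7 6 17 20 19 13 4 16
j=6: a[6]=13 ≤ 16 → i=3, swap a[3],a[6] → 12 7 6 13 20 19 17 4 16
j=7: a[7]=4 ≤ 16 → i=4, swap a[4],a[7] → 12 7 6 13 4 19 17 20 16
final swap a[5],a[8] → 12 7 6 13 4 16 17 20 19; return 5
p = 5; k-1 = 6 > 5 ⇒ right

5; right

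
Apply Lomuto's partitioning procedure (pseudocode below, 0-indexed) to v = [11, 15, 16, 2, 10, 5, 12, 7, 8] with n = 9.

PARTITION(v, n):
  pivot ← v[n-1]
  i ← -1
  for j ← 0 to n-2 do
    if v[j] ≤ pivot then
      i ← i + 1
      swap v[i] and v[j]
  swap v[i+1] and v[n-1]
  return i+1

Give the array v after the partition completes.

[2, 5, 7, 8, 10, 15, 12, 16, 11]

pivot=8, i=-1
j=0: 11>8, skip
j=1: 15>8, skip
j=2: 16>8, skip
j=3: 2≤8, i=0, swap(0,3) ⇒ [2, 15, 16, 11, 10, 5, 12, 7, 8]
j=4: 10>8, skip
j=5: 5≤8, i=1, swap(1,5) ⇒ [2, 5, 16, 11, 10, 15, 12, 7, 8]
j=6: 12>8, skip
j=7: 7≤8, i=2, swap(2,7) ⇒ [2, 5, 7, 11, 10, 15, 12, 16, 8]
swap(3,8) ⇒ [2, 5, 7, 8, 10, 15, 12, 16, 11]; return 3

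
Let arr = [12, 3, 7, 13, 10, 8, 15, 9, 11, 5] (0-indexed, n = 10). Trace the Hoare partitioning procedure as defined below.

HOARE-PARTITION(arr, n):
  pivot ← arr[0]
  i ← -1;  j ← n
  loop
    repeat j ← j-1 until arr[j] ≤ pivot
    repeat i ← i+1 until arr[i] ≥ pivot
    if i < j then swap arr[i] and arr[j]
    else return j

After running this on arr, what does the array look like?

[5, 3, 7, 11, 10, 8, 9, 15, 13, 12]

pivot = arr[0] = 12; i = -1, j = 10
j→9 (arr[9]=5≤12), i→0 (arr[0]=12≥12); i<j, swap → [5, 3, 7, 13, 10, 8, 15, 9, 11, 12]
j→8 (arr[8]=11≤12), i→3 (arr[3]=13≥12); i<j, swap → [5, 3, 7, 11, 10, 8, 15, 9, 13, 12]
j→7 (arr[7]=9≤12), i→6 (arr[6]=15≥12); i<j, swap → [5, 3, 7, 11, 10, 8, 9, 15, 13, 12]
j→6, i→7; i≥j, return j=6. arr = [5, 3, 7, 11, 10, 8, 9, 15, 13, 12]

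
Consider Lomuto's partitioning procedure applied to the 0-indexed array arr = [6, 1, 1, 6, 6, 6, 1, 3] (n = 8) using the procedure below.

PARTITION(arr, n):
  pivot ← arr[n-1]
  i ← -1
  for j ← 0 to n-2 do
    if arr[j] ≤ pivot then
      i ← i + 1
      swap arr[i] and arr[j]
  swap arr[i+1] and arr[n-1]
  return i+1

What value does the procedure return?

3

pivot=3, i=-1
j=0: 6>3, skip
j=1: 1≤3, i=0, swap(0,1) ⇒ [1, 6, 1, 6, 6, 6, 1, 3]
j=2: 1≤3, i=1, swap(1,2) ⇒ [1, 1, 6, 6, 6, 6, 1, 3]
j=3: 6>3, skip
j=4: 6>3, skip
j=5: 6>3, skip
j=6: 1≤3, i=2, swap(2,6) ⇒ [1, 1, 1, 6, 6, 6, 6, 3]
swap(3,7) ⇒ [1, 1, 1, 3, 6, 6, 6, 6]; return 3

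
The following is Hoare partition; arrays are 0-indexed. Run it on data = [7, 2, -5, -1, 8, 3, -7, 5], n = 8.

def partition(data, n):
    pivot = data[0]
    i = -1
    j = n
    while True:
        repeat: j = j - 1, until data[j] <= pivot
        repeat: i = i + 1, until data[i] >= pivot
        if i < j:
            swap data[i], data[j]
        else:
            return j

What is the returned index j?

pivot = data[0] = 7; i = -1, j = 8
j→7 (data[7]=5≤7), i→0 (data[0]=7≥7); i<j, swap → [5, 2, -5, -1, 8, 3, -7, 7]
j→6 (data[6]=-7≤7), i→4 (data[4]=8≥7); i<j, swap → [5, 2, -5, -1, -7, 3, 8, 7]
j→5, i→6; i≥j, return j=5. data = [5, 2, -5, -1, -7, 3, 8, 7]

5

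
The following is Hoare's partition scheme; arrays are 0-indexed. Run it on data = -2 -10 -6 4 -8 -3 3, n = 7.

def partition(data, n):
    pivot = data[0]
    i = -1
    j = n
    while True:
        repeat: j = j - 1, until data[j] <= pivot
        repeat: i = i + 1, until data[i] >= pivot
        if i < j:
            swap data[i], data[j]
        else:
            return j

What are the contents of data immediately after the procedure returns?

-3 -10 -6 -8 4 -2 3

pivot = data[0] = -2; i = -1, j = 7
j→5 (data[5]=-3≤-2), i→0 (data[0]=-2≥-2); i<j, swap → -3 -10 -6 4 -8 -2 3
j→4 (data[4]=-8≤-2), i→3 (data[3]=4≥-2); i<j, swap → -3 -10 -6 -8 4 -2 3
j→3, i→4; i≥j, return j=3. data = -3 -10 -6 -8 4 -2 3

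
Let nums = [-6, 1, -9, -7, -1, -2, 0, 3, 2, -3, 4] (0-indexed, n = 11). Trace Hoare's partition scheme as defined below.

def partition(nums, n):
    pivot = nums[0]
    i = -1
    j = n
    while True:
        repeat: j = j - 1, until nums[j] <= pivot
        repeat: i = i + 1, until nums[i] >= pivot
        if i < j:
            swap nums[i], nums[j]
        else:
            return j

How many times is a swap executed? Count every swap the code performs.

pivot=-6
j stops at 3 (-7), i stops at 0 (-6); swap ⇒ [-7, 1, -9, -6, -1, -2, 0, 3, 2, -3, 4]
j stops at 2 (-9), i stops at 1 (1); swap ⇒ [-7, -9, 1, -6, -1, -2, 0, 3, 2, -3, 4]
j stops at 1, i stops at 2; i≥j ⇒ return 1. nums=[-7, -9, 1, -6, -1, -2, 0, 3, 2, -3, 4]

2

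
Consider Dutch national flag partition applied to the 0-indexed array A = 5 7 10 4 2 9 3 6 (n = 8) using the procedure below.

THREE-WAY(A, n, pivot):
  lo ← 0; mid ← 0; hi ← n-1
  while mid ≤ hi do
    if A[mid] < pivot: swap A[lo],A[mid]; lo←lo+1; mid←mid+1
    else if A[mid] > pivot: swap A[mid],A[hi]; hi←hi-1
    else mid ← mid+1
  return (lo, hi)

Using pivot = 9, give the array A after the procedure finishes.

5 7 6 4 2 3 9 10

lo=0 mid=0 hi=7
5<9: swap(0,0), lo=1 mid=1 ⇒ 5 7 10 4 2 9 3 6
7<9: swap(1,1), lo=2 mid=2 ⇒ 5 7 10 4 2 9 3 6
10>9: swap(2,7), hi=6 ⇒ 5 7 6 4 2 9 3 10
6<9: swap(2,2), lo=3 mid=3 ⇒ 5 7 6 4 2 9 3 10
4<9: swap(3,3), lo=4 mid=4 ⇒ 5 7 6 4 2 9 3 10
2<9: swap(4,4), lo=5 mid=5 ⇒ 5 7 6 4 2 9 3 10
9=9: mid=6
3<9: swap(5,6), lo=6 mid=7 ⇒ 5 7 6 4 2 3 9 10
done. lo=6 hi=6; A=5 7 6 4 2 3 9 10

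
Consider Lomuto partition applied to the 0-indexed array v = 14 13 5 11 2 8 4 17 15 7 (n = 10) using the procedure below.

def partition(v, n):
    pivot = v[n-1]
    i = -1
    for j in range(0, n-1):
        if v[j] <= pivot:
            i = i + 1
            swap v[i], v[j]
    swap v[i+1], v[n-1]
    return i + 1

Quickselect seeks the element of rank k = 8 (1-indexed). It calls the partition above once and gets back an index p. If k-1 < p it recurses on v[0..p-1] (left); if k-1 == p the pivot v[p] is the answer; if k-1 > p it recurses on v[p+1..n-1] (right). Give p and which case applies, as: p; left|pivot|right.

3; right

pivot=7, i=-1
j=0: 14>7, skip
j=1: 13>7, skip
j=2: 5≤7, i=0, swap(0,2) ⇒ 5 13 14 11 2 8 4 17 15 7
j=3: 11>7, skip
j=4: 2≤7, i=1, swap(1,4) ⇒ 5 2 14 11 13 8 4 17 15 7
j=5: 8>7, skip
j=6: 4≤7, i=2, swap(2,6) ⇒ 5 2 4 11 13 8 14 17 15 7
j=7: 17>7, skip
j=8: 15>7, skip
swap(3,9) ⇒ 5 2 4 7 13 8 14 17 15 11; return 3
p = 3; k-1 = 7 > 3 ⇒ right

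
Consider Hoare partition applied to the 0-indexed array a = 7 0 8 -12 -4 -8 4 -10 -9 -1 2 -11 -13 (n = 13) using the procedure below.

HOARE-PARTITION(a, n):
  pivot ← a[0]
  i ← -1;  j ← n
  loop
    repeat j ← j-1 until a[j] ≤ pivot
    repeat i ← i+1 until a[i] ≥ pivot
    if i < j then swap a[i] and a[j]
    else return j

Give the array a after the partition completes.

pivot = a[0] = 7; i = -1, j = 13
j→12 (a[12]=-13≤7), i→0 (a[0]=7≥7); i<j, swap → -13 0 8 -12 -4 -8 4 -10 -9 -1 2 -11 7
j→11 (a[11]=-11≤7), i→2 (a[2]=8≥7); i<j, swap → -13 0 -11 -12 -4 -8 4 -10 -9 -1 2 8 7
j→10, i→11; i≥j, return j=10. a = -13 0 -11 -12 -4 -8 4 -10 -9 -1 2 8 7

-13 0 -11 -12 -4 -8 4 -10 -9 -1 2 8 7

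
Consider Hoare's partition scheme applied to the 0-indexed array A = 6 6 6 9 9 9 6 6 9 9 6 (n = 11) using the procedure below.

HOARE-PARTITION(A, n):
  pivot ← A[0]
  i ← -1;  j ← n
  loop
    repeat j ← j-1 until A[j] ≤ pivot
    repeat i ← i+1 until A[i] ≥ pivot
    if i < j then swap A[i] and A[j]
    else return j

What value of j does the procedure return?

2

pivot = A[0] = 6; i = -1, j = 11
j→10 (A[10]=6≤6), i→0 (A[0]=6≥6); i<j, swap → 6 6 6 9 9 9 6 6 9 9 6
j→7 (A[7]=6≤6), i→1 (A[1]=6≥6); i<j, swap → 6 6 6 9 9 9 6 6 9 9 6
j→6 (A[6]=6≤6), i→2 (A[2]=6≥6); i<j, swap → 6 6 6 9 9 9 6 6 9 9 6
j→2, i→3; i≥j, return j=2. A = 6 6 6 9 9 9 6 6 9 9 6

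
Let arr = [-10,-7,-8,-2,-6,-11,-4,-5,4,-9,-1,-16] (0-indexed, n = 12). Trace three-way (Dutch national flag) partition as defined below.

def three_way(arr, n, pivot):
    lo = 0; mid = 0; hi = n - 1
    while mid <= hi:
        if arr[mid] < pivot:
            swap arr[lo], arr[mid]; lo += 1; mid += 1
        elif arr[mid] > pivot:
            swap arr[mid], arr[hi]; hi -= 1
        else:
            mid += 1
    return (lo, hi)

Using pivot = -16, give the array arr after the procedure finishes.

pivot = -16; lo=0, mid=0, hi=11
arr[mid]=-10>-16: swap arr[0],arr[11]; hi=10 → [-16,-7,-8,-2,-6,-11,-4,-5,4,-9,-1,-10]
arr[mid]=-16=-16: mid=1
arr[mid]=-7>-16: swap arr[1],arr[10]; hi=9 → [-16,-1,-8,-2,-6,-11,-4,-5,4,-9,-7,-10]
arr[mid]=-1>-16: swap arr[1],arr[9]; hi=8 → [-16,-9,-8,-2,-6,-11,-4,-5,4,-1,-7,-10]
arr[mid]=-9>-16: swap arr[1],arr[8]; hi=7 → [-16,4,-8,-2,-6,-11,-4,-5,-9,-1,-7,-10]
arr[mid]=4>-16: swap arr[1],arr[7]; hi=6 → [-16,-5,-8,-2,-6,-11,-4,4,-9,-1,-7,-10]
arr[mid]=-5>-16: swap arr[1],arr[6]; hi=5 → [-16,-4,-8,-2,-6,-11,-5,4,-9,-1,-7,-10]
arr[mid]=-4>-16: swap arr[1],arr[5]; hi=4 → [-16,-11,-8,-2,-6,-4,-5,4,-9,-1,-7,-10]
arr[mid]=-11>-16: swap arr[1],arr[4]; hi=3 → [-16,-6,-8,-2,-11,-4,-5,4,-9,-1,-7,-10]
arr[mid]=-6>-16: swap arr[1],arr[3]; hi=2 → [-16,-2,-8,-6,-11,-4,-5,4,-9,-1,-7,-10]
arr[mid]=-2>-16: swap arr[1],arr[2]; hi=1 → [-16,-8,-2,-6,-11,-4,-5,4,-9,-1,-7,-10]
arr[mid]=-8>-16: swap arr[1],arr[1]; hi=0 → [-16,-8,-2,-6,-11,-4,-5,4,-9,-1,-7,-10]
end: lo=0, hi=0; arr = [-16,-8,-2,-6,-11,-4,-5,4,-9,-1,-7,-10]

[-16,-8,-2,-6,-11,-4,-5,4,-9,-1,-7,-10]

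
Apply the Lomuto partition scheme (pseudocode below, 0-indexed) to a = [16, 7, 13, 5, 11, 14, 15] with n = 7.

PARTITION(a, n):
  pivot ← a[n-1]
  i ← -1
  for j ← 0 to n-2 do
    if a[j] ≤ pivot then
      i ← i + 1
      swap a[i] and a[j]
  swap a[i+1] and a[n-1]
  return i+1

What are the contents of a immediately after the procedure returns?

[7, 13, 5, 11, 14, 15, 16]

pivot=15, i=-1
j=0: 16>15, skip
j=1: 7≤15, i=0, swap(0,1) ⇒ [7, 16, 13, 5, 11, 14, 15]
j=2: 13≤15, i=1, swap(1,2) ⇒ [7, 13, 16, 5, 11, 14, 15]
j=3: 5≤15, i=2, swap(2,3) ⇒ [7, 13, 5, 16, 11, 14, 15]
j=4: 11≤15, i=3, swap(3,4) ⇒ [7, 13, 5, 11, 16, 14, 15]
j=5: 14≤15, i=4, swap(4,5) ⇒ [7, 13, 5, 11, 14, 16, 15]
swap(5,6) ⇒ [7, 13, 5, 11, 14, 15, 16]; return 5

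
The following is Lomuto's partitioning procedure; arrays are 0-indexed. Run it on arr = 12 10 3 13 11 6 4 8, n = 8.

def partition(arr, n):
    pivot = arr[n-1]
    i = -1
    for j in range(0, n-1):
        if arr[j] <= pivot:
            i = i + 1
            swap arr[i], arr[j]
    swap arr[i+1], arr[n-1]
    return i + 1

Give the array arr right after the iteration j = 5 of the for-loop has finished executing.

pivot=8, i=-1
j=0: 12>8, skip
j=1: 10>8, skip
j=2: 3≤8, i=0, swap(0,2) ⇒ 3 10 12 13 11 6 4 8
j=3: 13>8, skip
j=4: 11>8, skip
j=5: 6≤8, i=1, swap(1,5) ⇒ 3 6 12 13 11 10 4 8
(after j=5) arr = 3 6 12 13 11 10 4 8

3 6 12 13 11 10 4 8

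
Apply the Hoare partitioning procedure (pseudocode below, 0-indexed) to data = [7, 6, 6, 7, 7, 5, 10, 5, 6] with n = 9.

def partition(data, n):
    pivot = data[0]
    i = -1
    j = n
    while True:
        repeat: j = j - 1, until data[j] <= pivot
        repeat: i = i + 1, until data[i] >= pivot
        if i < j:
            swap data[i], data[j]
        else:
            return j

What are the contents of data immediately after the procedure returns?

[6, 6, 6, 5, 5, 7, 10, 7, 7]

pivot=7
j stops at 8 (6), i stops at 0 (7); swap ⇒ [6, 6, 6, 7, 7, 5, 10, 5, 7]
j stops at 7 (5), i stops at 3 (7); swap ⇒ [6, 6, 6, 5, 7, 5, 10, 7, 7]
j stops at 5 (5), i stops at 4 (7); swap ⇒ [6, 6, 6, 5, 5, 7, 10, 7, 7]
j stops at 4, i stops at 5; i≥j ⇒ return 4. data=[6, 6, 6, 5, 5, 7, 10, 7, 7]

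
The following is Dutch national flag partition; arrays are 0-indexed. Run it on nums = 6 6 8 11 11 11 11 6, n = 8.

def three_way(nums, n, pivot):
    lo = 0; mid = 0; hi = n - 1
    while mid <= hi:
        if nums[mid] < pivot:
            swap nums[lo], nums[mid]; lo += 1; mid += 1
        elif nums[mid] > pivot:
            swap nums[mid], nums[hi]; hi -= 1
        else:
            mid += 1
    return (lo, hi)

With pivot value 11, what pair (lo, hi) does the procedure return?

(4, 7)

pivot = 11; lo=0, mid=0, hi=7
nums[mid]=6<11: swap nums[0],nums[0]; lo=1,mid=1 → 6 6 8 11 11 11 11 6
nums[mid]=6<11: swap nums[1],nums[1]; lo=2,mid=2 → 6 6 8 11 11 11 11 6
nums[mid]=8<11: swap nums[2],nums[2]; lo=3,mid=3 → 6 6 8 11 11 11 11 6
nums[mid]=11=11: mid=4
nums[mid]=11=11: mid=5
nums[mid]=11=11: mid=6
nums[mid]=11=11: mid=7
nums[mid]=6<11: swap nums[3],nums[7]; lo=4,mid=8 → 6 6 8 6 11 11 11 11
end: lo=4, hi=7; nums = 6 6 8 6 11 11 11 11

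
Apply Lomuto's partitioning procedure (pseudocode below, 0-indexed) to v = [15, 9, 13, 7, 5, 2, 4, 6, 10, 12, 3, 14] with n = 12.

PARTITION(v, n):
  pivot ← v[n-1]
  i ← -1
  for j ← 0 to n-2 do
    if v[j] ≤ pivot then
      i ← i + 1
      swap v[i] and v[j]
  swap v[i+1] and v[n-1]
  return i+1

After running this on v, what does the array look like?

[9, 13, 7, 5, 2, 4, 6, 10, 12, 3, 14, 15]

pivot = v[11] = 14; i = -1
j=0: v[0]=15 > 14 → no swap
j=1: v[1]=9 ≤ 14 → i=0, swap v[0],v[1] → [9, 15, 13, 7, 5, 2, 4, 6, 10, 12, 3, 14]
j=2: v[2]=13 ≤ 14 → i=1, swap v[1],v[2] → [9, 13, 15, 7, 5, 2, 4, 6, 10, 12, 3, 14]
j=3: v[3]=7 ≤ 14 → i=2, swap v[2],v[3] → [9, 13, 7, 15, 5, 2, 4, 6, 10, 12, 3, 14]
j=4: v[4]=5 ≤ 14 → i=3, swap v[3],v[4] → [9, 13, 7, 5, 15, 2, 4, 6, 10, 12, 3, 14]
j=5: v[5]=2 ≤ 14 → i=4, swap v[4],v[5] → [9, 13, 7, 5, 2, 15, 4, 6, 10, 12, 3, 14]
j=6: v[6]=4 ≤ 14 → i=5, swap v[5],v[6] → [9, 13, 7, 5, 2, 4, 15, 6, 10, 12, 3, 14]
j=7: v[7]=6 ≤ 14 → i=6, swap v[6],v[7] → [9, 13, 7, 5, 2, 4, 6, 15, 10, 12, 3, 14]
j=8: v[8]=10 ≤ 14 → i=7, swap v[7],v[8] → [9, 13, 7, 5, 2, 4, 6, 10, 15, 12, 3, 14]
j=9: v[9]=12 ≤ 14 → i=8, swap v[8],v[9] → [9, 13, 7, 5, 2, 4, 6, 10, 12, 15, 3, 14]
j=10: v[10]=3 ≤ 14 → i=9, swap v[9],v[10] → [9, 13, 7, 5, 2, 4, 6, 10, 12, 3, 15, 14]
final swap v[10],v[11] → [9, 13, 7, 5, 2, 4, 6, 10, 12, 3, 14, 15]; return 10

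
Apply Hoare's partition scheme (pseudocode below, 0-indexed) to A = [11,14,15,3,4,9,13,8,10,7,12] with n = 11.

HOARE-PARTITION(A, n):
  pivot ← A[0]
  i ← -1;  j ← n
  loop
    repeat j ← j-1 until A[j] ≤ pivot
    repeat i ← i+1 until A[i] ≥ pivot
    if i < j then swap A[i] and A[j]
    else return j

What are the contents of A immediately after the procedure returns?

[7,10,8,3,4,9,13,15,14,11,12]

pivot = A[0] = 11; i = -1, j = 11
j→9 (A[9]=7≤11), i→0 (A[0]=11≥11); i<j, swap → [7,14,15,3,4,9,13,8,10,11,12]
j→8 (A[8]=10≤11), i→1 (A[1]=14≥11); i<j, swap → [7,10,15,3,4,9,13,8,14,11,12]
j→7 (A[7]=8≤11), i→2 (A[2]=15≥11); i<j, swap → [7,10,8,3,4,9,13,15,14,11,12]
j→5, i→6; i≥j, return j=5. A = [7,10,8,3,4,9,13,15,14,11,12]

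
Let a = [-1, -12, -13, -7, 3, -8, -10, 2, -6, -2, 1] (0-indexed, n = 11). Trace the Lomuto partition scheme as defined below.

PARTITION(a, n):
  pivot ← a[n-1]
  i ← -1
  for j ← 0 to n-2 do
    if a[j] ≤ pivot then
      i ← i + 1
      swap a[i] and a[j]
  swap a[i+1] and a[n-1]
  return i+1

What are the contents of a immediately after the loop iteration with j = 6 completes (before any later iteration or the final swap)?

[-1, -12, -13, -7, -8, -10, 3, 2, -6, -2, 1]

pivot = a[10] = 1; i = -1
j=0: a[0]=-1 ≤ 1 → i=0, swap a[0],a[0] (no change) → [-1, -12, -13, -7, 3, -8, -10, 2, -6, -2, 1]
j=1: a[1]=-12 ≤ 1 → i=1, swap a[1],a[1] (no change) → [-1, -12, -13, -7, 3, -8, -10, 2, -6, -2, 1]
j=2: a[2]=-13 ≤ 1 → i=2, swap a[2],a[2] (no change) → [-1, -12, -13, -7, 3, -8, -10, 2, -6, -2, 1]
j=3: a[3]=-7 ≤ 1 → i=3, swap a[3],a[3] (no change) → [-1, -12, -13, -7, 3, -8, -10, 2, -6, -2, 1]
j=4: a[4]=3 > 1 → no swap
j=5: a[5]=-8 ≤ 1 → i=4, swap a[4],a[5] → [-1, -12, -13, -7, -8, 3, -10, 2, -6, -2, 1]
j=6: a[6]=-10 ≤ 1 → i=5, swap a[5],a[6] → [-1, -12, -13, -7, -8, -10, 3, 2, -6, -2, 1]
(after j=6) a = [-1, -12, -13, -7, -8, -10, 3, 2, -6, -2, 1]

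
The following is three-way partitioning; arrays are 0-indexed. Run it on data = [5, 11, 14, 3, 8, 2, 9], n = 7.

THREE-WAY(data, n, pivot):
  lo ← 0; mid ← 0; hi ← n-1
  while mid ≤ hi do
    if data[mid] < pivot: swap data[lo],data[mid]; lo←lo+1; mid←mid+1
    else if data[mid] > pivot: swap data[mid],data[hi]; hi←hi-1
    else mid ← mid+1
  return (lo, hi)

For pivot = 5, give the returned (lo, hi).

pivot = 5; lo=0, mid=0, hi=6
data[mid]=5=5: mid=1
data[mid]=11>5: swap data[1],data[6]; hi=5 → [5, 9, 14, 3, 8, 2, 11]
data[mid]=9>5: swap data[1],data[5]; hi=4 → [5, 2, 14, 3, 8, 9, 11]
data[mid]=2<5: swap data[0],data[1]; lo=1,mid=2 → [2, 5, 14, 3, 8, 9, 11]
data[mid]=14>5: swap data[2],data[4]; hi=3 → [2, 5, 8, 3, 14, 9, 11]
data[mid]=8>5: swap data[2],data[3]; hi=2 → [2, 5, 3, 8, 14, 9, 11]
data[mid]=3<5: swap data[1],data[2]; lo=2,mid=3 → [2, 3, 5, 8, 14, 9, 11]
end: lo=2, hi=2; data = [2, 3, 5, 8, 14, 9, 11]

(2, 2)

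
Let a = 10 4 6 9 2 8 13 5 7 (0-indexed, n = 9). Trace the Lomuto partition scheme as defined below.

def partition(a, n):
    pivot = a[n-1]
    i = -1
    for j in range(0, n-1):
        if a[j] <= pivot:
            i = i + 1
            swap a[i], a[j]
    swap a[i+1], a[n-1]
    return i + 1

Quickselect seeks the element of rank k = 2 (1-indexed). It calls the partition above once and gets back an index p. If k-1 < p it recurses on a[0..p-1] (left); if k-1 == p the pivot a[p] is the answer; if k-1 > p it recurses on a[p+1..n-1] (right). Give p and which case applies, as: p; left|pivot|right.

4; left

pivot = a[8] = 7; i = -1
j=0: a[0]=10 > 7 → no swap
j=1: a[1]=4 ≤ 7 → i=0, swap a[0],a[1] → 4 10 6 9 2 8 13 5 7
j=2: a[2]=6 ≤ 7 → i=1, swap a[1],a[2] → 4 6 10 9 2 8 13 5 7
j=3: a[3]=9 > 7 → no swap
j=4: a[4]=2 ≤ 7 → i=2, swap a[2],a[4] → 4 6 2 9 10 8 13 5 7
j=5: a[5]=8 > 7 → no swap
j=6: a[6]=13 > 7 → no swap
j=7: a[7]=5 ≤ 7 → i=3, swap a[3],a[7] → 4 6 2 5 10 8 13 9 7
final swap a[4],a[8] → 4 6 2 5 7 8 13 9 10; return 4
p = 4; k-1 = 1 < 4 ⇒ left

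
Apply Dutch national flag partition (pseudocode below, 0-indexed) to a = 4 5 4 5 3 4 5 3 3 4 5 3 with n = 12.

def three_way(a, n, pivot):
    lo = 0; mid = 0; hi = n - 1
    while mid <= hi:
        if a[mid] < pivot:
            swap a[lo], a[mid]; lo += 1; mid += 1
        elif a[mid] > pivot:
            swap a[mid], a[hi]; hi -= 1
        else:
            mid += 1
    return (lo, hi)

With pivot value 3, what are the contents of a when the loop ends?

pivot = 3; lo=0, mid=0, hi=11
a[mid]=4>3: swap a[0],a[11]; hi=10 → 3 5 4 5 3 4 5 3 3 4 5 4
a[mid]=3=3: mid=1
a[mid]=5>3: swap a[1],a[10]; hi=9 → 3 5 4 5 3 4 5 3 3 4 5 4
a[mid]=5>3: swap a[1],a[9]; hi=8 → 3 4 4 5 3 4 5 3 3 5 5 4
a[mid]=4>3: swap a[1],a[8]; hi=7 → 3 3 4 5 3 4 5 3 4 5 5 4
a[mid]=3=3: mid=2
a[mid]=4>3: swap a[2],a[7]; hi=6 → 3 3 3 5 3 4 5 4 4 5 5 4
a[mid]=3=3: mid=3
a[mid]=5>3: swap a[3],a[6]; hi=5 → 3 3 3 5 3 4 5 4 4 5 5 4
a[mid]=5>3: swap a[3],a[5]; hi=4 → 3 3 3 4 3 5 5 4 4 5 5 4
a[mid]=4>3: swap a[3],a[4]; hi=3 → 3 3 3 3 4 5 5 4 4 5 5 4
a[mid]=3=3: mid=4
end: lo=0, hi=3; a = 3 3 3 3 4 5 5 4 4 5 5 4

3 3 3 3 4 5 5 4 4 5 5 4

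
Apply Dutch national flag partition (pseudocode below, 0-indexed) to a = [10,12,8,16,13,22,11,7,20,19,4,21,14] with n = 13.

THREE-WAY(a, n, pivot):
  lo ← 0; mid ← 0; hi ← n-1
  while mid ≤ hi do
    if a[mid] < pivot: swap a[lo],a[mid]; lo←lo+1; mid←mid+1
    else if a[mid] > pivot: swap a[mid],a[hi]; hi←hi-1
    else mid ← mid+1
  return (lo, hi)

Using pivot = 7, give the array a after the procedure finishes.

[4,7,16,13,22,11,8,20,19,12,21,14,10]

lo=0 mid=0 hi=12
10>7: swap(0,12), hi=11 ⇒ [14,12,8,16,13,22,11,7,20,19,4,21,10]
14>7: swap(0,11), hi=10 ⇒ [21,12,8,16,13,22,11,7,20,19,4,14,10]
21>7: swap(0,10), hi=9 ⇒ [4,12,8,16,13,22,11,7,20,19,21,14,10]
4<7: swap(0,0), lo=1 mid=1 ⇒ [4,12,8,16,13,22,11,7,20,19,21,14,10]
12>7: swap(1,9), hi=8 ⇒ [4,19,8,16,13,22,11,7,20,12,21,14,10]
19>7: swap(1,8), hi=7 ⇒ [4,20,8,16,13,22,11,7,19,12,21,14,10]
20>7: swap(1,7), hi=6 ⇒ [4,7,8,16,13,22,11,20,19,12,21,14,10]
7=7: mid=2
8>7: swap(2,6), hi=5 ⇒ [4,7,11,16,13,22,8,20,19,12,21,14,10]
11>7: swap(2,5), hi=4 ⇒ [4,7,22,16,13,11,8,20,19,12,21,14,10]
22>7: swap(2,4), hi=3 ⇒ [4,7,13,16,22,11,8,20,19,12,21,14,10]
13>7: swap(2,3), hi=2 ⇒ [4,7,16,13,22,11,8,20,19,12,21,14,10]
16>7: swap(2,2), hi=1 ⇒ [4,7,16,13,22,11,8,20,19,12,21,14,10]
done. lo=1 hi=1; a=[4,7,16,13,22,11,8,20,19,12,21,14,10]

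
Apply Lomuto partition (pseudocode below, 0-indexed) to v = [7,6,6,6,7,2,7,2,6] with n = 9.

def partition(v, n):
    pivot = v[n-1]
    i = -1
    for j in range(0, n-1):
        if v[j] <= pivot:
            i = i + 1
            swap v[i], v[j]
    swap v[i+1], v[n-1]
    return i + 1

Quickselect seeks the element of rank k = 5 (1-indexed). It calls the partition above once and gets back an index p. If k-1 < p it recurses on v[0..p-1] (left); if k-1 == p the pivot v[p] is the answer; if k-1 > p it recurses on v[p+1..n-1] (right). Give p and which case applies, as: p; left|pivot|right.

pivot=6, i=-1
j=0: 7>6, skip
j=1: 6≤6, i=0, swap(0,1) ⇒ [6,7,6,6,7,2,7,2,6]
j=2: 6≤6, i=1, swap(1,2) ⇒ [6,6,7,6,7,2,7,2,6]
j=3: 6≤6, i=2, swap(2,3) ⇒ [6,6,6,7,7,2,7,2,6]
j=4: 7>6, skip
j=5: 2≤6, i=3, swap(3,5) ⇒ [6,6,6,2,7,7,7,2,6]
j=6: 7>6, skip
j=7: 2≤6, i=4, swap(4,7) ⇒ [6,6,6,2,2,7,7,7,6]
swap(5,8) ⇒ [6,6,6,2,2,6,7,7,7]; return 5
p = 5; k-1 = 4 < 5 ⇒ left

5; left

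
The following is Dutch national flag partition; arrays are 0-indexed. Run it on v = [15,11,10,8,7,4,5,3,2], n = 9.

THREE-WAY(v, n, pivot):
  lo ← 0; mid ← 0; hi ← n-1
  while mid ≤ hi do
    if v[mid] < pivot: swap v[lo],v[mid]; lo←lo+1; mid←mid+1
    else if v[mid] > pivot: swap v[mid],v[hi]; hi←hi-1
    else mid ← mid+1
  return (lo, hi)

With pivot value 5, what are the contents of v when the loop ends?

[2,3,4,5,7,8,10,11,15]

lo=0 mid=0 hi=8
15>5: swap(0,8), hi=7 ⇒ [2,11,10,8,7,4,5,3,15]
2<5: swap(0,0), lo=1 mid=1 ⇒ [2,11,10,8,7,4,5,3,15]
11>5: swap(1,7), hi=6 ⇒ [2,3,10,8,7,4,5,11,15]
3<5: swap(1,1), lo=2 mid=2 ⇒ [2,3,10,8,7,4,5,11,15]
10>5: swap(2,6), hi=5 ⇒ [2,3,5,8,7,4,10,11,15]
5=5: mid=3
8>5: swap(3,5), hi=4 ⇒ [2,3,5,4,7,8,10,11,15]
4<5: swap(2,3), lo=3 mid=4 ⇒ [2,3,4,5,7,8,10,11,15]
7>5: swap(4,4), hi=3 ⇒ [2,3,4,5,7,8,10,11,15]
done. lo=3 hi=3; v=[2,3,4,5,7,8,10,11,15]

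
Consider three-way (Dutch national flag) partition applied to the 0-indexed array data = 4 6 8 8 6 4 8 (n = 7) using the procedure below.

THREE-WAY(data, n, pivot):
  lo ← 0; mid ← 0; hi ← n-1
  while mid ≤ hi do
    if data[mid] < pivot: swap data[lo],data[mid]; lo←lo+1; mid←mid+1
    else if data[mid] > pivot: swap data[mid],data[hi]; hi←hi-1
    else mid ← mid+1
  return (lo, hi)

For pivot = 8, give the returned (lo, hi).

pivot = 8; lo=0, mid=0, hi=6
data[mid]=4<8: swap data[0],data[0]; lo=1,mid=1 → 4 6 8 8 6 4 8
data[mid]=6<8: swap data[1],data[1]; lo=2,mid=2 → 4 6 8 8 6 4 8
data[mid]=8=8: mid=3
data[mid]=8=8: mid=4
data[mid]=6<8: swap data[2],data[4]; lo=3,mid=5 → 4 6 6 8 8 4 8
data[mid]=4<8: swap data[3],data[5]; lo=4,mid=6 → 4 6 6 4 8 8 8
data[mid]=8=8: mid=7
end: lo=4, hi=6; data = 4 6 6 4 8 8 8

(4, 6)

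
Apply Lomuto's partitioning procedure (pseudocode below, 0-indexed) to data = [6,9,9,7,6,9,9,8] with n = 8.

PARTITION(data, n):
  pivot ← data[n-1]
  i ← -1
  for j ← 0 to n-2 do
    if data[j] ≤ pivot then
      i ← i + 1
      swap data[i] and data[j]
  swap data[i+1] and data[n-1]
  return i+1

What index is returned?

pivot = data[7] = 8; i = -1
j=0: data[0]=6 ≤ 8 → i=0, swap data[0],data[0] (no change) → [6,9,9,7,6,9,9,8]
j=1: data[1]=9 > 8 → no swap
j=2: data[2]=9 > 8 → no swap
j=3: data[3]=7 ≤ 8 → i=1, swap data[1],data[3] → [6,7,9,9,6,9,9,8]
j=4: data[4]=6 ≤ 8 → i=2, swap data[2],data[4] → [6,7,6,9,9,9,9,8]
j=5: data[5]=9 > 8 → no swap
j=6: data[6]=9 > 8 → no swap
final swap data[3],data[7] → [6,7,6,8,9,9,9,9]; return 3

3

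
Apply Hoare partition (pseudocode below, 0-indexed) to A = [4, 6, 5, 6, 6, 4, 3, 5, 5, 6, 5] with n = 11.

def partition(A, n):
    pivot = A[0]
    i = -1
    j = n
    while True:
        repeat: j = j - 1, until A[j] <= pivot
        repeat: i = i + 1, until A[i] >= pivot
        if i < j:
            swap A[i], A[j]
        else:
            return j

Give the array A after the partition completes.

[3, 4, 5, 6, 6, 6, 4, 5, 5, 6, 5]

pivot=4
j stops at 6 (3), i stops at 0 (4); swap ⇒ [3, 6, 5, 6, 6, 4, 4, 5, 5, 6, 5]
j stops at 5 (4), i stops at 1 (6); swap ⇒ [3, 4, 5, 6, 6, 6, 4, 5, 5, 6, 5]
j stops at 1, i stops at 2; i≥j ⇒ return 1. A=[3, 4, 5, 6, 6, 6, 4, 5, 5, 6, 5]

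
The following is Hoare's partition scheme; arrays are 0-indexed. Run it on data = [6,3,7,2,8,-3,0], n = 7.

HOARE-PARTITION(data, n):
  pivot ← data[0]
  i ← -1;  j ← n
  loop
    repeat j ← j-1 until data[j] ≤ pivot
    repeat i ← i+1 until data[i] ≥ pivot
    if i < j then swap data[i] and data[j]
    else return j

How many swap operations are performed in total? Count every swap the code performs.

pivot=6
j stops at 6 (0), i stops at 0 (6); swap ⇒ [0,3,7,2,8,-3,6]
j stops at 5 (-3), i stops at 2 (7); swap ⇒ [0,3,-3,2,8,7,6]
j stops at 3, i stops at 4; i≥j ⇒ return 3. data=[0,3,-3,2,8,7,6]

2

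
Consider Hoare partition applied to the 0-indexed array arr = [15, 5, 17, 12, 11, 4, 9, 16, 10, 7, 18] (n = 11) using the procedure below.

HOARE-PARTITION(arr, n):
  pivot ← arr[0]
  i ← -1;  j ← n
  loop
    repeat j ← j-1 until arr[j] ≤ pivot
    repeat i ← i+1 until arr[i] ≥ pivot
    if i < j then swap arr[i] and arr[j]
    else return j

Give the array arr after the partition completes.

pivot = arr[0] = 15; i = -1, j = 11
j→9 (arr[9]=7≤15), i→0 (arr[0]=15≥15); i<j, swap → [7, 5, 17, 12, 11, 4, 9, 16, 10, 15, 18]
j→8 (arr[8]=10≤15), i→2 (arr[2]=17≥15); i<j, swap → [7, 5, 10, 12, 11, 4, 9, 16, 17, 15, 18]
j→6, i→7; i≥j, return j=6. arr = [7, 5, 10, 12, 11, 4, 9, 16, 17, 15, 18]

[7, 5, 10, 12, 11, 4, 9, 16, 17, 15, 18]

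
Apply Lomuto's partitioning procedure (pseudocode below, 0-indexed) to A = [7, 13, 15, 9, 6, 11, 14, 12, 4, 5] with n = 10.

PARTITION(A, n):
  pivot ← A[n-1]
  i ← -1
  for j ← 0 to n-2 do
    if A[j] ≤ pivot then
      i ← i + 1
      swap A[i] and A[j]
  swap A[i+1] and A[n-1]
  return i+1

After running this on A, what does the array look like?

pivot=5, i=-1
j=0: 7>5, skip
j=1: 13>5, skip
j=2: 15>5, skip
j=3: 9>5, skip
j=4: 6>5, skip
j=5: 11>5, skip
j=6: 14>5, skip
j=7: 12>5, skip
j=8: 4≤5, i=0, swap(0,8) ⇒ [4, 13, 15, 9, 6, 11, 14, 12, 7, 5]
swap(1,9) ⇒ [4, 5, 15, 9, 6, 11, 14, 12, 7, 13]; return 1

[4, 5, 15, 9, 6, 11, 14, 12, 7, 13]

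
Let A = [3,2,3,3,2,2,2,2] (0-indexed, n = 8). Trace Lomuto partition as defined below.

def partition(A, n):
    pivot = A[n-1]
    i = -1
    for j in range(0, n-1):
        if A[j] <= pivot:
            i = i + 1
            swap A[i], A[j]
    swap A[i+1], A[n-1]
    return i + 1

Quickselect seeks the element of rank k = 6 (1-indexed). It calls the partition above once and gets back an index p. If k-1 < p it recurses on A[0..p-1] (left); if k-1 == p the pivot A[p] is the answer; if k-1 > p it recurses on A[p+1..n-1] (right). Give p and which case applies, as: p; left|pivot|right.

4; right

pivot = A[7] = 2; i = -1
j=0: A[0]=3 > 2 → no swap
j=1: A[1]=2 ≤ 2 → i=0, swap A[0],A[1] → [2,3,3,3,2,2,2,2]
j=2: A[2]=3 > 2 → no swap
j=3: A[3]=3 > 2 → no swap
j=4: A[4]=2 ≤ 2 → i=1, swap A[1],A[4] → [2,2,3,3,3,2,2,2]
j=5: A[5]=2 ≤ 2 → i=2, swap A[2],A[5] → [2,2,2,3,3,3,2,2]
j=6: A[6]=2 ≤ 2 → i=3, swap A[3],A[6] → [2,2,2,2,3,3,3,2]
final swap A[4],A[7] → [2,2,2,2,2,3,3,3]; return 4
p = 4; k-1 = 5 > 4 ⇒ right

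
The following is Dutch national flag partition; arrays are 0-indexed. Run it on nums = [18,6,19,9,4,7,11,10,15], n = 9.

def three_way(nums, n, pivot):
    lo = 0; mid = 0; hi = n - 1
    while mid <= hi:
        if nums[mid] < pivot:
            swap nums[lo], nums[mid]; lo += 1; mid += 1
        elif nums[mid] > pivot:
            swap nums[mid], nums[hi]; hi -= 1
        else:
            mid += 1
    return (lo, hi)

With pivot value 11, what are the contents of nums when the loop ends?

[10,6,9,4,7,11,19,15,18]

lo=0 mid=0 hi=8
18>11: swap(0,8), hi=7 ⇒ [15,6,19,9,4,7,11,10,18]
15>11: swap(0,7), hi=6 ⇒ [10,6,19,9,4,7,11,15,18]
10<11: swap(0,0), lo=1 mid=1 ⇒ [10,6,19,9,4,7,11,15,18]
6<11: swap(1,1), lo=2 mid=2 ⇒ [10,6,19,9,4,7,11,15,18]
19>11: swap(2,6), hi=5 ⇒ [10,6,11,9,4,7,19,15,18]
11=11: mid=3
9<11: swap(2,3), lo=3 mid=4 ⇒ [10,6,9,11,4,7,19,15,18]
4<11: swap(3,4), lo=4 mid=5 ⇒ [10,6,9,4,11,7,19,15,18]
7<11: swap(4,5), lo=5 mid=6 ⇒ [10,6,9,4,7,11,19,15,18]
done. lo=5 hi=5; nums=[10,6,9,4,7,11,19,15,18]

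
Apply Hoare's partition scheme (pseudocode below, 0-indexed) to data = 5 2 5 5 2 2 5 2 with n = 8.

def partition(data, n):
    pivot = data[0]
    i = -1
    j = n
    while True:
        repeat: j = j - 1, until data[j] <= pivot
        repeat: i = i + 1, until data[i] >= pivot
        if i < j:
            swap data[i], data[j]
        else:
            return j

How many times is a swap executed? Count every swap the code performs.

pivot=5
j stops at 7 (2), i stops at 0 (5); swap ⇒ 2 2 5 5 2 2 5 5
j stops at 6 (5), i stops at 2 (5); swap ⇒ 2 2 5 5 2 2 5 5
j stops at 5 (2), i stops at 3 (5); swap ⇒ 2 2 5 2 2 5 5 5
j stops at 4, i stops at 5; i≥j ⇒ return 4. data=2 2 5 2 2 5 5 5

3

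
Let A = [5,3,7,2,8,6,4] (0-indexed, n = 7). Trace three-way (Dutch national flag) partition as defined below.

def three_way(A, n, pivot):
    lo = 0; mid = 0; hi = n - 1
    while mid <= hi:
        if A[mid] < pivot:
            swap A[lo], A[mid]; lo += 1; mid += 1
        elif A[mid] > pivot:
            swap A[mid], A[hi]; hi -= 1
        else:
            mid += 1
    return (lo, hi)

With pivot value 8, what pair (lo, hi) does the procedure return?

(6, 6)

pivot = 8; lo=0, mid=0, hi=6
A[mid]=5<8: swap A[0],A[0]; lo=1,mid=1 → [5,3,7,2,8,6,4]
A[mid]=3<8: swap A[1],A[1]; lo=2,mid=2 → [5,3,7,2,8,6,4]
A[mid]=7<8: swap A[2],A[2]; lo=3,mid=3 → [5,3,7,2,8,6,4]
A[mid]=2<8: swap A[3],A[3]; lo=4,mid=4 → [5,3,7,2,8,6,4]
A[mid]=8=8: mid=5
A[mid]=6<8: swap A[4],A[5]; lo=5,mid=6 → [5,3,7,2,6,8,4]
A[mid]=4<8: swap A[5],A[6]; lo=6,mid=7 → [5,3,7,2,6,4,8]
end: lo=6, hi=6; A = [5,3,7,2,6,4,8]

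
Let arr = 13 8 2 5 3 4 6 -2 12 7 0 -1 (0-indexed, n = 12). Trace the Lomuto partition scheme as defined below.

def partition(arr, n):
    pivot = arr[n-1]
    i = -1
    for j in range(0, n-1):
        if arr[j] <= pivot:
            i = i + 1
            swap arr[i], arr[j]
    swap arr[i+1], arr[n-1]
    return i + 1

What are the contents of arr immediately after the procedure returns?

-2 -1 2 5 3 4 6 13 12 7 0 8

pivot = arr[11] = -1; i = -1
j=0: arr[0]=13 > -1 → no swap
j=1: arr[1]=8 > -1 → no swap
j=2: arr[2]=2 > -1 → no swap
j=3: arr[3]=5 > -1 → no swap
j=4: arr[4]=3 > -1 → no swap
j=5: arr[5]=4 > -1 → no swap
j=6: arr[6]=6 > -1 → no swap
j=7: arr[7]=-2 ≤ -1 → i=0, swap arr[0],arr[7] → -2 8 2 5 3 4 6 13 12 7 0 -1
j=8: arr[8]=12 > -1 → no swap
j=9: arr[9]=7 > -1 → no swap
j=10: arr[10]=0 > -1 → no swap
final swap arr[1],arr[11] → -2 -1 2 5 3 4 6 13 12 7 0 8; return 1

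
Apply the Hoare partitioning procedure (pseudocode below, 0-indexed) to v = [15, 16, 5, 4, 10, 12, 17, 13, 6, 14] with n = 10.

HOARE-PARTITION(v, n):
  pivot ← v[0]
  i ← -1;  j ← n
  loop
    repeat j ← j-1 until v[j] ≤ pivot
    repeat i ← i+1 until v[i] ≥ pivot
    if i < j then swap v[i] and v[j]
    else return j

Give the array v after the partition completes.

[14, 6, 5, 4, 10, 12, 13, 17, 16, 15]

pivot = v[0] = 15; i = -1, j = 10
j→9 (v[9]=14≤15), i→0 (v[0]=15≥15); i<j, swap → [14, 16, 5, 4, 10, 12, 17, 13, 6, 15]
j→8 (v[8]=6≤15), i→1 (v[1]=16≥15); i<j, swap → [14, 6, 5, 4, 10, 12, 17, 13, 16, 15]
j→7 (v[7]=13≤15), i→6 (v[6]=17≥15); i<j, swap → [14, 6, 5, 4, 10, 12, 13, 17, 16, 15]
j→6, i→7; i≥j, return j=6. v = [14, 6, 5, 4, 10, 12, 13, 17, 16, 15]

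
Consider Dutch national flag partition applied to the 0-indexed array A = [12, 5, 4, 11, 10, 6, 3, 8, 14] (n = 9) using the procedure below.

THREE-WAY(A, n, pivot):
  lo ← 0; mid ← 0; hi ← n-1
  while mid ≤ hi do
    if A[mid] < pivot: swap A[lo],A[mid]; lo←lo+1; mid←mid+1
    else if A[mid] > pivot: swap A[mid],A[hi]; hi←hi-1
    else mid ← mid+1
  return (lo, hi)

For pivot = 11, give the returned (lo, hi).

lo=0 mid=0 hi=8
12>11: swap(0,8), hi=7 ⇒ [14, 5, 4, 11, 10, 6, 3, 8, 12]
14>11: swap(0,7), hi=6 ⇒ [8, 5, 4, 11, 10, 6, 3, 14, 12]
8<11: swap(0,0), lo=1 mid=1 ⇒ [8, 5, 4, 11, 10, 6, 3, 14, 12]
5<11: swap(1,1), lo=2 mid=2 ⇒ [8, 5, 4, 11, 10, 6, 3, 14, 12]
4<11: swap(2,2), lo=3 mid=3 ⇒ [8, 5, 4, 11, 10, 6, 3, 14, 12]
11=11: mid=4
10<11: swap(3,4), lo=4 mid=5 ⇒ [8, 5, 4, 10, 11, 6, 3, 14, 12]
6<11: swap(4,5), lo=5 mid=6 ⇒ [8, 5, 4, 10, 6, 11, 3, 14, 12]
3<11: swap(5,6), lo=6 mid=7 ⇒ [8, 5, 4, 10, 6, 3, 11, 14, 12]
done. lo=6 hi=6; A=[8, 5, 4, 10, 6, 3, 11, 14, 12]

(6, 6)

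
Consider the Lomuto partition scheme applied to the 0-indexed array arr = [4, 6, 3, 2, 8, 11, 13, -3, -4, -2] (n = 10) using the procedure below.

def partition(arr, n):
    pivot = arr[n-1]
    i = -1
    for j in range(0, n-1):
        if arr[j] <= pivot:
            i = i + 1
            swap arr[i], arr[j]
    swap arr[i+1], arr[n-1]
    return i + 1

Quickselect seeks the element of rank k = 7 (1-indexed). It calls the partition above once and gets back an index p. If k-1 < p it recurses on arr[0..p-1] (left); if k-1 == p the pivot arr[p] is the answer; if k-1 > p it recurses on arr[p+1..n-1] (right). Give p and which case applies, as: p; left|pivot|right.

pivot=-2, i=-1
j=0: 4>-2, skip
j=1: 6>-2, skip
j=2: 3>-2, skip
j=3: 2>-2, skip
j=4: 8>-2, skip
j=5: 11>-2, skip
j=6: 13>-2, skip
j=7: -3≤-2, i=0, swap(0,7) ⇒ [-3, 6, 3, 2, 8, 11, 13, 4, -4, -2]
j=8: -4≤-2, i=1, swap(1,8) ⇒ [-3, -4, 3, 2, 8, 11, 13, 4, 6, -2]
swap(2,9) ⇒ [-3, -4, -2, 2, 8, 11, 13, 4, 6, 3]; return 2
p = 2; k-1 = 6 > 2 ⇒ right

2; right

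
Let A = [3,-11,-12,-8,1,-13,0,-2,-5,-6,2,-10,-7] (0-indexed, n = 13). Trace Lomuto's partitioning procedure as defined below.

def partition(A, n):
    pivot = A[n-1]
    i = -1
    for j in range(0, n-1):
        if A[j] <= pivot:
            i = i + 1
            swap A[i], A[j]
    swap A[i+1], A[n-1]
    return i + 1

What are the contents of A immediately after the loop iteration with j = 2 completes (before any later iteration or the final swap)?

[-11,-12,3,-8,1,-13,0,-2,-5,-6,2,-10,-7]

pivot=-7, i=-1
j=0: 3>-7, skip
j=1: -11≤-7, i=0, swap(0,1) ⇒ [-11,3,-12,-8,1,-13,0,-2,-5,-6,2,-10,-7]
j=2: -12≤-7, i=1, swap(1,2) ⇒ [-11,-12,3,-8,1,-13,0,-2,-5,-6,2,-10,-7]
(after j=2) A = [-11,-12,3,-8,1,-13,0,-2,-5,-6,2,-10,-7]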